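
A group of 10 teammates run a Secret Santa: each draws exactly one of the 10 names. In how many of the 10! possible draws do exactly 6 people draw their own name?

1890

Pick the 6 fixed positions: C(10,6) = 210 ways.
The other 4 form a derangement: !4 = 9.
Total: 210 × 9 = 1890.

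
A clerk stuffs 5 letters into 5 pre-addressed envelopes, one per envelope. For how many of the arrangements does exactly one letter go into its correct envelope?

45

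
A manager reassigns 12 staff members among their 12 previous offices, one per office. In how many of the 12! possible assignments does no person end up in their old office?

176214841

!12 is the nearest integer to 12!/e.
12! = 479001600, and 479001600/e ≈ 176214840.93, so !12 = 176214841.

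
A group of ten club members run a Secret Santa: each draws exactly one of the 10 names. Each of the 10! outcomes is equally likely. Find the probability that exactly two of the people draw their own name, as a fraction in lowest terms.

2119/11520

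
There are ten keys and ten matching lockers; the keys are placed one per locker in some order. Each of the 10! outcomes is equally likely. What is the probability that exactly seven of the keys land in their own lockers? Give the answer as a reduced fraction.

1/15120

Favorable outcomes: C(10,7)·!3 = 120·2 = 240.
Total outcomes: 10! = 3628800.
Probability = 240/3628800 = 1/15120.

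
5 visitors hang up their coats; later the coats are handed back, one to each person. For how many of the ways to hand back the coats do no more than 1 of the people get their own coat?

89

Sum C(5,i)·!(5-i) for i = 0..1:
  i=0: C(5,0)·!5 = 1·44 = 44
  i=1: C(5,1)·!4 = 5·9 = 45
Total = 89.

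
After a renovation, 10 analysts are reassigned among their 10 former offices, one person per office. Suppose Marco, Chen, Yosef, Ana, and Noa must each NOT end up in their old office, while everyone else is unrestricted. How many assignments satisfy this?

Let A_j be the event that the j-th constrained one is fixed. By inclusion-exclusion over the 5 events:
Σ_{j=0}^{5} (-1)^j C(5,j)(10-j)!
= C(5,0)·10! - C(5,1)·9! + C(5,2)·8! - C(5,3)·7! + C(5,4)·6! - C(5,5)·5!
= 3628800 - 1814400 + 403200 - 50400 + 3600 - 120
= 2170680

2170680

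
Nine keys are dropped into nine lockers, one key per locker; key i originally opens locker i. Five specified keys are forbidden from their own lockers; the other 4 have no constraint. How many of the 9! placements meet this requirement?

Inclusion-exclusion on the 5 forbidden self-matches:
Σ_{j=0}^{5} (-1)^j C(5,j)(9-j)!
= C(5,0)·9! - C(5,1)·8! + C(5,2)·7! - C(5,3)·6! + C(5,4)·5! - C(5,5)·4!
= 362880 - 201600 + 50400 - 7200 + 600 - 24
= 205056

205056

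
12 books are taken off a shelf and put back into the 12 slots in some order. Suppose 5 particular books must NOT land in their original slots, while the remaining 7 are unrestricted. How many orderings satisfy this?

Let A_j be the event that the j-th constrained one is fixed. By inclusion-exclusion over the 5 events:
Σ_{j=0}^{5} (-1)^j C(5,j)(12-j)!
= C(5,0)·12! - C(5,1)·11! + C(5,2)·10! - C(5,3)·9! + C(5,4)·8! - C(5,5)·7!
= 479001600 - 199584000 + 36288000 - 3628800 + 201600 - 5040
= 312273360

312273360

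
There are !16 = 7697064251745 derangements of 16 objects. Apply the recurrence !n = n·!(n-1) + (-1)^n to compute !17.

130850092279664

!17 = 17·7697064251745 - 1 = 130850092279664.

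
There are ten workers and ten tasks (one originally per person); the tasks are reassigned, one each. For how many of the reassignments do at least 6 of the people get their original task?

2176

# with exactly i fixed is C(10,i)·!(10-i); sum over i=6..10:
  i=6: C(10,6)·!4 = 210·9 = 1890
  i=7: C(10,7)·!3 = 120·2 = 240
  i=8: C(10,8)·!2 = 45·1 = 45
  i=9: C(10,9)·!1 = 10·0 = 0
  i=10: C(10,10)·!0 = 1·1 = 1
Total = 2176.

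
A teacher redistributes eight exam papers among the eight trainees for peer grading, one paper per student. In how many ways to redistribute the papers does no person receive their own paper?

Recurrence: !8 = 8·!7 + (-1)^8.
!8 = 8·1854 + 1 = 14833

14833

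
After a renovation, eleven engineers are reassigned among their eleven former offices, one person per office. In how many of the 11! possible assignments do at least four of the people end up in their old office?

757934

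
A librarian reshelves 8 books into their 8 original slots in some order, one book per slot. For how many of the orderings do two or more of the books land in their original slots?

# with exactly i fixed is C(8,i)·!(8-i); sum over i=2..8:
  i=2: C(8,2)·!6 = 28·265 = 7420
  i=3: C(8,3)·!5 = 56·44 = 2464
  i=4: C(8,4)·!4 = 70·9 = 630
  i=5: C(8,5)·!3 = 56·2 = 112
  i=6: C(8,6)·!2 = 28·1 = 28
  i=7: C(8,7)·!1 = 8·0 = 0
  i=8: C(8,8)·!0 = 1·1 = 1
Total = 10655.

10655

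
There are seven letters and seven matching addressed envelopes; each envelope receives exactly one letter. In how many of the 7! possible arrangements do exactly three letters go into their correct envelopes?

Choose which 3 of the 7 are fixed: C(7,3) = 35.
The other 4 form a derangement: !4 = 9.
Total: 35 × 9 = 315.

315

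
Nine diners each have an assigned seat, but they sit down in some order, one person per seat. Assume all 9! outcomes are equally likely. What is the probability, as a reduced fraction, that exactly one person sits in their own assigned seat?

Favorable outcomes: C(9,1)·!8 = 9·14833 = 133497.
Total outcomes: 9! = 362880.
Probability = 133497/362880 = 2119/5760.

2119/5760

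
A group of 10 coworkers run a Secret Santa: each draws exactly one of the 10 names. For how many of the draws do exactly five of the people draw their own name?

11088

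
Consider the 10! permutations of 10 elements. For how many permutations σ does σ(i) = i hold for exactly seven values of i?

240

Choose which 7 of the 10 are fixed: C(10,7) = 120.
The other 3 form a derangement: !3 = 2.
Total: 120 × 2 = 240.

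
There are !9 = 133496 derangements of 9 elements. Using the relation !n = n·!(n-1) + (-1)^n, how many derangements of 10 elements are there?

1334961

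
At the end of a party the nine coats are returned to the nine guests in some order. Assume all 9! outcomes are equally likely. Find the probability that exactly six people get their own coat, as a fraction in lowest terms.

1/2160

Favorable outcomes: C(9,6)·!3 = 84·2 = 168.
Total outcomes: 9! = 362880.
Probability = 168/362880 = 1/2160.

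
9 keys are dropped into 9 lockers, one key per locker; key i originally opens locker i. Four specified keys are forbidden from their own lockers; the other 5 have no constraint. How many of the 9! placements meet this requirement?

Inclusion-exclusion on the 4 forbidden self-matches:
Σ_{j=0}^{4} (-1)^j C(4,j)(9-j)!
= C(4,0)·9! - C(4,1)·8! + C(4,2)·7! - C(4,3)·6! + C(4,4)·5!
= 362880 - 161280 + 30240 - 2880 + 120
= 229080

229080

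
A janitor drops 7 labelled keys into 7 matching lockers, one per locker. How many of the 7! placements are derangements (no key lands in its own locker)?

1854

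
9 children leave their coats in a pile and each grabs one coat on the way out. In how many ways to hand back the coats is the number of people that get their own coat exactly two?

Pick the 2 fixed positions: C(9,2) = 36 ways.
The remaining 7 must be deranged: !7 = 1854.
Total: 36 × 1854 = 66744.

66744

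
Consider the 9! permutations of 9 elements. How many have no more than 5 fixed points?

# with exactly i fixed is C(9,i)·!(9-i); sum over i=0..5:
  i=0: C(9,0)·!9 = 1·133496 = 133496
  i=1: C(9,1)·!8 = 9·14833 = 133497
  i=2: C(9,2)·!7 = 36·1854 = 66744
  i=3: C(9,3)·!6 = 84·265 = 22260
  i=4: C(9,4)·!5 = 126·44 = 5544
  i=5: C(9,5)·!4 = 126·9 = 1134
Total = 362675.

362675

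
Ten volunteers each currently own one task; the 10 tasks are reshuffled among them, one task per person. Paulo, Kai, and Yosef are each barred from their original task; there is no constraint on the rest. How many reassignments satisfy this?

2656080

Inclusion-exclusion on the 3 forbidden self-matches:
Σ_{j=0}^{3} (-1)^j C(3,j)(10-j)!
= C(3,0)·10! - C(3,1)·9! + C(3,2)·8! - C(3,3)·7!
= 3628800 - 1088640 + 120960 - 5040
= 2656080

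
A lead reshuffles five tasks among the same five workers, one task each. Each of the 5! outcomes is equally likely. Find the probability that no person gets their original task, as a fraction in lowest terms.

11/30

Favorable outcomes: !5 = 44.
Total outcomes: 5! = 120.
Probability = 44/120 = 11/30.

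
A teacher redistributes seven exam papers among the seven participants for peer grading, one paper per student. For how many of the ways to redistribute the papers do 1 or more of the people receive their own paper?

3186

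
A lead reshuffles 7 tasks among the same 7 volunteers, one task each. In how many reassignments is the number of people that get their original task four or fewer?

# with exactly i fixed is C(7,i)·!(7-i); sum over i=0..4:
  i=0: C(7,0)·!7 = 1·1854 = 1854
  i=1: C(7,1)·!6 = 7·265 = 1855
  i=2: C(7,2)·!5 = 21·44 = 924
  i=3: C(7,3)·!4 = 35·9 = 315
  i=4: C(7,4)·!3 = 35·2 = 70
Total = 5018.

5018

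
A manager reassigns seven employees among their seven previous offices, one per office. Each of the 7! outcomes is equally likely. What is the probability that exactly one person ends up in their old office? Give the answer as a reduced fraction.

53/144

Favorable outcomes: C(7,1)·!6 = 7·265 = 1855.
Total outcomes: 7! = 5040.
Probability = 1855/5040 = 53/144.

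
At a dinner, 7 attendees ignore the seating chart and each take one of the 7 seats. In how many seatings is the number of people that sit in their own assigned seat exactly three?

315

Choose which 3 of the 7 are fixed: C(7,3) = 35.
The other 4 form a derangement: !4 = 9.
Total: 35 × 9 = 315.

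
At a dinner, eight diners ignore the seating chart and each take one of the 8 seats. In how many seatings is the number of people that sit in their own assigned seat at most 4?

40179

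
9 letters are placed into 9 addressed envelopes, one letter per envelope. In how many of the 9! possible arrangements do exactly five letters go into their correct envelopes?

1134

Choose which 5 of the 9 are fixed: C(9,5) = 126.
The other 4 form a derangement: !4 = 9.
Total: 126 × 9 = 1134.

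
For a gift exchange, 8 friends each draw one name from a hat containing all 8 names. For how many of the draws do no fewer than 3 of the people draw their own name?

Sum C(8,i)·!(8-i) for i = 3..8:
  i=3: C(8,3)·!5 = 56·44 = 2464
  i=4: C(8,4)·!4 = 70·9 = 630
  i=5: C(8,5)·!3 = 56·2 = 112
  i=6: C(8,6)·!2 = 28·1 = 28
  i=7: C(8,7)·!1 = 8·0 = 0
  i=8: C(8,8)·!0 = 1·1 = 1
Total = 3235.

3235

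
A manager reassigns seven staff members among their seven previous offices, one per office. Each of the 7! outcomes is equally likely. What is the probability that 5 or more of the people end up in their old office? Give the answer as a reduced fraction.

11/2520

Favorable outcomes: Σ_{i≥5} C(7,i)·!(7-i) = 21·1 + 7·0 + 1·1 = 22.
Total outcomes: 7! = 5040.
Probability = 22/5040 = 11/2520.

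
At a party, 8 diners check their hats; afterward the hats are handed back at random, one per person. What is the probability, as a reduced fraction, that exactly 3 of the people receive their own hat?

Favorable outcomes: C(8,3)·!5 = 56·44 = 2464.
Total outcomes: 8! = 40320.
Probability = 2464/40320 = 11/180.

11/180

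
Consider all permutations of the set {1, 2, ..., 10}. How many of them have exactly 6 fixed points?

Choose which 6 of the 10 are fixed: C(10,6) = 210.
The other 4 form a derangement: !4 = 9.
Total: 210 × 9 = 1890.

1890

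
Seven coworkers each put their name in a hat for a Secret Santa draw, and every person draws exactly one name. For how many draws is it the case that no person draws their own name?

The subfactorial !7 = [7!/e] (nearest integer).
7! = 5040, and 5040/e ≈ 1854.11, so !7 = 1854.

1854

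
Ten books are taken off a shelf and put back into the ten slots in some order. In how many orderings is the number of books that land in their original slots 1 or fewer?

# with exactly i fixed is C(10,i)·!(10-i); sum over i=0..1:
  i=0: C(10,0)·!10 = 1·1334961 = 1334961
  i=1: C(10,1)·!9 = 10·133496 = 1334960
Total = 2669921.

2669921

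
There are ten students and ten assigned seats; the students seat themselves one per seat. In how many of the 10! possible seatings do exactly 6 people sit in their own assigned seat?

Choose which 6 of the 10 are fixed: C(10,6) = 210.
The remaining 4 must be deranged: !4 = 9.
Total: 210 × 9 = 1890.

1890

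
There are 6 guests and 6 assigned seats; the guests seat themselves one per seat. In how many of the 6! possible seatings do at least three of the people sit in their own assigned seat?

# with exactly i fixed is C(6,i)·!(6-i); sum over i=3..6:
  i=3: C(6,3)·!3 = 20·2 = 40
  i=4: C(6,4)·!2 = 15·1 = 15
  i=5: C(6,5)·!1 = 6·0 = 0
  i=6: C(6,6)·!0 = 1·1 = 1
Total = 56.

56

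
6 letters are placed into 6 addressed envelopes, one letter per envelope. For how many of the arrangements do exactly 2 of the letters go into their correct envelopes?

135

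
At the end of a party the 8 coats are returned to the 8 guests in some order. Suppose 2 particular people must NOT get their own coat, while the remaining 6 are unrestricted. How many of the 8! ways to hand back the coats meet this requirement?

Let A_j be the event that the j-th constrained one is fixed. By inclusion-exclusion over the 2 events:
Σ_{j=0}^{2} (-1)^j C(2,j)(8-j)!
= C(2,0)·8! - C(2,1)·7! + C(2,2)·6!
= 40320 - 10080 + 720
= 30960

30960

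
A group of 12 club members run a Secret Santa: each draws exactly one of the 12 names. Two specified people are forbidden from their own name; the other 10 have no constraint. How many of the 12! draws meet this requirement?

402796800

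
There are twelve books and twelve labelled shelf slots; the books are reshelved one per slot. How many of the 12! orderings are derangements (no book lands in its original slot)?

176214841

Use !n = n·!(n-1) + (-1)^n.
!12 = 12·14684570 + 1 = 176214841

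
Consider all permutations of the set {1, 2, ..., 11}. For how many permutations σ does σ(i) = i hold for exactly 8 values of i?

330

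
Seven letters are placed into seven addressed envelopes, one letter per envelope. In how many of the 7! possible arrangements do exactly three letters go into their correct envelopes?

315

Choose which 3 of the 7 are fixed: C(7,3) = 35.
The other 4 form a derangement: !4 = 9.
Total: 35 × 9 = 315.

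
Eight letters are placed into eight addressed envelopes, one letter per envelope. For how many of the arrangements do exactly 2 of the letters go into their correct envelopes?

Pick the 2 fixed positions: C(8,2) = 28 ways.
The other 6 form a derangement: !6 = 265.
Total: 28 × 265 = 7420.

7420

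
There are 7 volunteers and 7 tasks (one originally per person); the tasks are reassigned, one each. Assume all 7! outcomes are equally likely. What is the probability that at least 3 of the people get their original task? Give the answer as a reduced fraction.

407/5040

Favorable outcomes: Σ_{i≥3} C(7,i)·!(7-i) = 35·9 + 35·2 + 21·1 + 7·0 + 1·1 = 407.
Total outcomes: 7! = 5040.
Probability = 407/5040 = 407/5040.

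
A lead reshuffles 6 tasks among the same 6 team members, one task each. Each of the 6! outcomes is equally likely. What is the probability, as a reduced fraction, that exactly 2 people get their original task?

Favorable outcomes: C(6,2)·!4 = 15·9 = 135.
Total outcomes: 6! = 720.
Probability = 135/720 = 3/16.

3/16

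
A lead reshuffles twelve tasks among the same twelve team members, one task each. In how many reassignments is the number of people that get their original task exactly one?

Choose which one of the 12 is fixed: C(12,1) = 12.
The other 11 form a derangement: !11 = 14684570.
Total: 12 × 14684570 = 176214840.

176214840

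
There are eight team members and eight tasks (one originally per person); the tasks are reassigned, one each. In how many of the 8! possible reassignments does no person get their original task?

14833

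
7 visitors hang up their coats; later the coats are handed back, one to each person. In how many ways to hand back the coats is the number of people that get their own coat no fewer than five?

22

Sum C(7,i)·!(7-i) for i = 5..7:
  i=5: C(7,5)·!2 = 21·1 = 21
  i=6: C(7,6)·!1 = 7·0 = 0
  i=7: C(7,7)·!0 = 1·1 = 1
Total = 22.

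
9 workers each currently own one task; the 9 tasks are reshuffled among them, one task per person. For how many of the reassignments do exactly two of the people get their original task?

66744

Choose which 2 of the 9 are fixed: C(9,2) = 36.
The remaining 7 must be deranged: !7 = 1854.
Total: 36 × 1854 = 66744.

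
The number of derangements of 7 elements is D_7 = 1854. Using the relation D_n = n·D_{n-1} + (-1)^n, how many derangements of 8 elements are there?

14833

D_8 = 8·1854 + 1 = 14833.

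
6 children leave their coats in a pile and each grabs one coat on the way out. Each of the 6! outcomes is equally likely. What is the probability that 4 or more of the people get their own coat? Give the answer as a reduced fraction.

Favorable outcomes: Σ_{i≥4} C(6,i)·!(6-i) = 15·1 + 6·0 + 1·1 = 16.
Total outcomes: 6! = 720.
Probability = 16/720 = 1/45.

1/45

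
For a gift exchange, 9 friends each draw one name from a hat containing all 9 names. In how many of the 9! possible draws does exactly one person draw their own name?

133497

Choose which one of the 9 is fixed: C(9,1) = 9.
The remaining 8 must be deranged: !8 = 14833.
Total: 9 × 14833 = 133497.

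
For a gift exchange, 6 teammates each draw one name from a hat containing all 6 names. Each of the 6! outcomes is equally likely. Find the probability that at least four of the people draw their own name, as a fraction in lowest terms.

1/45

Favorable outcomes: Σ_{i≥4} C(6,i)·!(6-i) = 15·1 + 6·0 + 1·1 = 16.
Total outcomes: 6! = 720.
Probability = 16/720 = 1/45.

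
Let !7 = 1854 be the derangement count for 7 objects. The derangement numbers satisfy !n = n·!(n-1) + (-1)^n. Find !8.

!8 = 8·1854 + 1 = 14833.

14833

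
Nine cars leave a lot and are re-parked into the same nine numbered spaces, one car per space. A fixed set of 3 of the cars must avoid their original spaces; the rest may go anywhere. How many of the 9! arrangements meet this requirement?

256320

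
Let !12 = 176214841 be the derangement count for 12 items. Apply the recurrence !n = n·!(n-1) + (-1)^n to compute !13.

!13 = 13·176214841 - 1 = 2290792932.

2290792932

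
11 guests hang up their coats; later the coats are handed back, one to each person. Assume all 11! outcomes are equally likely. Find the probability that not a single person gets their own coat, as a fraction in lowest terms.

Favorable outcomes: !11 = 14684570.
Total outcomes: 11! = 39916800.
Probability = 14684570/39916800 = 1468457/3991680.

1468457/3991680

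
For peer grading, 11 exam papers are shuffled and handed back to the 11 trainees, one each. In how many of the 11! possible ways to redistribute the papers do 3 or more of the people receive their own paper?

# with exactly i fixed is C(11,i)·!(11-i); sum over i=3..11:
  i=3: C(11,3)·!8 = 165·14833 = 2447445
  i=4: C(11,4)·!7 = 330·1854 = 611820
  i=5: C(11,5)·!6 = 462·265 = 122430
  i=6: C(11,6)·!5 = 462·44 = 20328
  i=7: C(11,7)·!4 = 330·9 = 2970
  i=8: C(11,8)·!3 = 165·2 = 330
  i=9: C(11,9)·!2 = 55·1 = 55
  i=10: C(11,10)·!1 = 11·0 = 0
  i=11: C(11,11)·!0 = 1·1 = 1
Total = 3205379.

3205379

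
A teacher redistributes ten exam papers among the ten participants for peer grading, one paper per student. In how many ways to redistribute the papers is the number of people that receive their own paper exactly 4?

55650

Choose which 4 of the 10 are fixed: C(10,4) = 210.
The other 6 form a derangement: !6 = 265.
Total: 210 × 265 = 55650.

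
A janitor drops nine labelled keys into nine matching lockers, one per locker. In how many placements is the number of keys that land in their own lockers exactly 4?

Choose which 4 of the 9 are fixed: C(9,4) = 126.
The other 5 form a derangement: !5 = 44.
Total: 126 × 44 = 5544.

5544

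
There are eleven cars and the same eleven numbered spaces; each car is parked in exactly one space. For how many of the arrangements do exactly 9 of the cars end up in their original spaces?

Pick the 9 fixed positions: C(11,9) = 55 ways.
The other 2 form a derangement: !2 = 1.
Total: 55 × 1 = 55.

55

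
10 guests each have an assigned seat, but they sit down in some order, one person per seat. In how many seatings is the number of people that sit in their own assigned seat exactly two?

667485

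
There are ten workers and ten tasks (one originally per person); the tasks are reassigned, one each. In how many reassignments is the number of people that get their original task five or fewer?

3626624

Sum C(10,i)·!(10-i) for i = 0..5:
  i=0: C(10,0)·!10 = 1·1334961 = 1334961
  i=1: C(10,1)·!9 = 10·133496 = 1334960
  i=2: C(10,2)·!8 = 45·14833 = 667485
  i=3: C(10,3)·!7 = 120·1854 = 222480
  i=4: C(10,4)·!6 = 210·265 = 55650
  i=5: C(10,5)·!5 = 252·44 = 11088
Total = 3626624.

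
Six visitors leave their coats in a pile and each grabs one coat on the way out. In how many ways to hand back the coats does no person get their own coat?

265

!6 is the nearest integer to 6!/e.
6! = 720, and 720/e ≈ 264.87, so !6 = 265.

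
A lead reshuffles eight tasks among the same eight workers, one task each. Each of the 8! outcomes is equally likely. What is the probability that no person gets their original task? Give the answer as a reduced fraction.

2119/5760

Favorable outcomes: !8 = 14833.
Total outcomes: 8! = 40320.
Probability = 14833/40320 = 2119/5760.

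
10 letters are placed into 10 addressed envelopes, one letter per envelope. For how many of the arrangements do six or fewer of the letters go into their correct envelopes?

3628514

# with exactly i fixed is C(10,i)·!(10-i); sum over i=0..6:
  i=0: C(10,0)·!10 = 1·1334961 = 1334961
  i=1: C(10,1)·!9 = 10·133496 = 1334960
  i=2: C(10,2)·!8 = 45·14833 = 667485
  i=3: C(10,3)·!7 = 120·1854 = 222480
  i=4: C(10,4)·!6 = 210·265 = 55650
  i=5: C(10,5)·!5 = 252·44 = 11088
  i=6: C(10,6)·!4 = 210·9 = 1890
Total = 3628514.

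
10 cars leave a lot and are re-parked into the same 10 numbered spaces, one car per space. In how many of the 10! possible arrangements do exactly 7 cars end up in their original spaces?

240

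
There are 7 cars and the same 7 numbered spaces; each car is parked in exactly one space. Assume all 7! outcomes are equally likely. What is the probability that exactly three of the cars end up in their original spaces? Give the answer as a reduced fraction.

Favorable outcomes: C(7,3)·!4 = 35·9 = 315.
Total outcomes: 7! = 5040.
Probability = 315/5040 = 1/16.

1/16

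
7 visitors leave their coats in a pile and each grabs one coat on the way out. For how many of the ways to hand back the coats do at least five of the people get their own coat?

22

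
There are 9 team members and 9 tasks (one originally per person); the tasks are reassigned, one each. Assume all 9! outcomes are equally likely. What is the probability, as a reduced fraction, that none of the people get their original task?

16687/45360

Favorable outcomes: !9 = 133496.
Total outcomes: 9! = 362880.
Probability = 133496/362880 = 16687/45360.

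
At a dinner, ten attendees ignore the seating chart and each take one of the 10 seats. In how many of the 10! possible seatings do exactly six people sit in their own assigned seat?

1890

Pick the 6 fixed positions: C(10,6) = 210 ways.
The remaining 4 must be deranged: !4 = 9.
Total: 210 × 9 = 1890.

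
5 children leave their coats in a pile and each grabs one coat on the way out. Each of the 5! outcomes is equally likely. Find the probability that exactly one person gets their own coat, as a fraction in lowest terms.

Favorable outcomes: C(5,1)·!4 = 5·9 = 45.
Total outcomes: 5! = 120.
Probability = 45/120 = 3/8.

3/8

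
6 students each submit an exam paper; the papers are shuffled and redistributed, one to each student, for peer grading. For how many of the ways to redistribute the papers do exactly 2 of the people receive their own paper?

135

Pick the 2 fixed positions: C(6,2) = 15 ways.
The remaining 4 must be deranged: !4 = 9.
Total: 15 × 9 = 135.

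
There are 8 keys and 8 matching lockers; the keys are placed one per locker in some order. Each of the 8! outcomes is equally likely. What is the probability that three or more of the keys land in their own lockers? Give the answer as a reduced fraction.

Favorable outcomes: Σ_{i≥3} C(8,i)·!(8-i) = 56·44 + 70·9 + 56·2 + 28·1 + 8·0 + 1·1 = 3235.
Total outcomes: 8! = 40320.
Probability = 3235/40320 = 647/8064.

647/8064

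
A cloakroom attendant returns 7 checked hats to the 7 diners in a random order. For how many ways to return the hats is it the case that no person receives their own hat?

Use !n = (n-1)(!(n-1) + !(n-2)).
!7 = 6·(265 + 44) = 6·309 = 1854

1854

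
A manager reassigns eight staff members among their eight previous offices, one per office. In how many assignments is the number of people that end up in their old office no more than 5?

40291

# with exactly i fixed is C(8,i)·!(8-i); sum over i=0..5:
  i=0: C(8,0)·!8 = 1·14833 = 14833
  i=1: C(8,1)·!7 = 8·1854 = 14832
  i=2: C(8,2)·!6 = 28·265 = 7420
  i=3: C(8,3)·!5 = 56·44 = 2464
  i=4: C(8,4)·!4 = 70·9 = 630
  i=5: C(8,5)·!3 = 56·2 = 112
Total = 40291.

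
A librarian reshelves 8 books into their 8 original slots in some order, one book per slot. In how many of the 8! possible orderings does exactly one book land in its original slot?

Choose which one of the 8 is fixed: C(8,1) = 8.
The other 7 form a derangement: !7 = 1854.
Total: 8 × 1854 = 14832.

14832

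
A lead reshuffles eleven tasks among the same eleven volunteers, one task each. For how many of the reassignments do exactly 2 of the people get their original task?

7342280

Choose which 2 of the 11 are fixed: C(11,2) = 55.
The remaining 9 must be deranged: !9 = 133496.
Total: 55 × 133496 = 7342280.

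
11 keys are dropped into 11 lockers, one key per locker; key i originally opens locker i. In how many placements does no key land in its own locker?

14684570

Recurrence: !11 = 10·(!10 + !9).
!11 = 10·(1334961 + 133496) = 10·1468457 = 14684570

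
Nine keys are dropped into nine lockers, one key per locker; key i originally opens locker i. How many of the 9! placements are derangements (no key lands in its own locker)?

133496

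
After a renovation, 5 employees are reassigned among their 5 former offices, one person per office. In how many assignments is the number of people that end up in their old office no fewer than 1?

76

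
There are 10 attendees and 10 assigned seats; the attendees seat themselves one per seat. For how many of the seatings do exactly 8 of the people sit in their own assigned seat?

45

Pick the 8 fixed positions: C(10,8) = 45 ways.
The other 2 form a derangement: !2 = 1.
Total: 45 × 1 = 45.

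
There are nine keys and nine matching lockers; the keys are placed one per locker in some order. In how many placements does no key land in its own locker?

133496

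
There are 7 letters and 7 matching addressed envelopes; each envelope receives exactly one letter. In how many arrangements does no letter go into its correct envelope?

Use !n = n·!(n-1) + (-1)^n.
!7 = 7·265 - 1 = 1854

1854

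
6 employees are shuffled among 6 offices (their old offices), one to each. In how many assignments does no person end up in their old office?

265

!6 = 6! · Σ_{k=0}^{6} (-1)^k/k!
= 6! - 6!/1! + 6!/2! - 6!/3! + 6!/4! - 6!/5! + 6!/6!
= 720 - 720 + 360 - 120 + 30 - 6 + 1
= 265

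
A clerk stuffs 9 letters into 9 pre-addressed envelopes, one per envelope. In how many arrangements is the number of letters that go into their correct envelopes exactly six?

Choose which 6 of the 9 are fixed: C(9,6) = 84.
The remaining 3 must be deranged: !3 = 2.
Total: 84 × 2 = 168.

168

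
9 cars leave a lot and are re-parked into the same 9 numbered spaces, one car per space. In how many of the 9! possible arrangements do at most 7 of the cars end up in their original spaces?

# with exactly i fixed is C(9,i)·!(9-i); sum over i=0..7:
  i=0: C(9,0)·!9 = 1·133496 = 133496
  i=1: C(9,1)·!8 = 9·14833 = 133497
  i=2: C(9,2)·!7 = 36·1854 = 66744
  i=3: C(9,3)·!6 = 84·265 = 22260
  i=4: C(9,4)·!5 = 126·44 = 5544
  i=5: C(9,5)·!4 = 126·9 = 1134
  i=6: C(9,6)·!3 = 84·2 = 168
  i=7: C(9,7)·!2 = 36·1 = 36
Total = 362879.

362879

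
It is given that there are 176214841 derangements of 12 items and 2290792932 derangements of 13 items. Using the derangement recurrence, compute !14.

!14 = (14-1)·(!13 + !12) = 13·(2290792932 + 176214841) = 13·2467007773 = 32071101049.

32071101049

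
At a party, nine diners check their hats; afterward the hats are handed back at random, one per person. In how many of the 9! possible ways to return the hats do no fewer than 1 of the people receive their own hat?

Sum C(9,i)·!(9-i) for i = 1..9:
  i=1: C(9,1)·!8 = 9·14833 = 133497
  i=2: C(9,2)·!7 = 36·1854 = 66744
  i=3: C(9,3)·!6 = 84·265 = 22260
  i=4: C(9,4)·!5 = 126·44 = 5544
  i=5: C(9,5)·!4 = 126·9 = 1134
  i=6: C(9,6)·!3 = 84·2 = 168
  i=7: C(9,7)·!2 = 36·1 = 36
  i=8: C(9,8)·!1 = 9·0 = 0
  i=9: C(9,9)·!0 = 1·1 = 1
Total = 229384.

229384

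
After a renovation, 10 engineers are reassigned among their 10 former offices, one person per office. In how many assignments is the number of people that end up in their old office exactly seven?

240

Pick the 7 fixed positions: C(10,7) = 120 ways.
The other 3 form a derangement: !3 = 2.
Total: 120 × 2 = 240.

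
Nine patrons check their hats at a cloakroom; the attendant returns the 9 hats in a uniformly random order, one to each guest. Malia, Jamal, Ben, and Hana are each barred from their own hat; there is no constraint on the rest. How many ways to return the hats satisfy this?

Let A_j be the event that the j-th constrained one is fixed. By inclusion-exclusion over the 4 events:
Σ_{j=0}^{4} (-1)^j C(4,j)(9-j)!
= C(4,0)·9! - C(4,1)·8! + C(4,2)·7! - C(4,3)·6! + C(4,4)·5!
= 362880 - 161280 + 30240 - 2880 + 120
= 229080

229080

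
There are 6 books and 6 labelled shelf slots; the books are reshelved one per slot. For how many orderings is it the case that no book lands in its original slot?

265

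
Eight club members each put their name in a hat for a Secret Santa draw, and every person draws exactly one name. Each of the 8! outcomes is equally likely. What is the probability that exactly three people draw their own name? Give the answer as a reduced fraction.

11/180

Favorable outcomes: C(8,3)·!5 = 56·44 = 2464.
Total outcomes: 8! = 40320.
Probability = 2464/40320 = 11/180.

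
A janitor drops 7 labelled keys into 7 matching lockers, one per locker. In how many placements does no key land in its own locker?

1854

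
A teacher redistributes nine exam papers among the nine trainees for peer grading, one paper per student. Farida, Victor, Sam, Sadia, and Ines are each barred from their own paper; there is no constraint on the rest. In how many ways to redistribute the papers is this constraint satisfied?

Inclusion-exclusion on the 5 forbidden self-matches:
Σ_{j=0}^{5} (-1)^j C(5,j)(9-j)!
= C(5,0)·9! - C(5,1)·8! + C(5,2)·7! - C(5,3)·6! + C(5,4)·5! - C(5,5)·4!
= 362880 - 201600 + 50400 - 7200 + 600 - 24
= 205056

205056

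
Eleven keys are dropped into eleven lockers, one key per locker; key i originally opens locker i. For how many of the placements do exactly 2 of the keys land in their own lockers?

Choose which 2 of the 11 are fixed: C(11,2) = 55.
The remaining 9 must be deranged: !9 = 133496.
Total: 55 × 133496 = 7342280.

7342280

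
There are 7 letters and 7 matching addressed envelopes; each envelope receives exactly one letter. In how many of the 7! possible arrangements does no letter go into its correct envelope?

1854

Use !n = (n-1)(!(n-1) + !(n-2)).
!7 = 6·(265 + 44) = 6·309 = 1854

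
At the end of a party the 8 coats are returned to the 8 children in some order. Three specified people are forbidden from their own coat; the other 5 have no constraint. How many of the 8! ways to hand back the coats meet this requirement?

Inclusion-exclusion on the 3 forbidden self-matches:
Σ_{j=0}^{3} (-1)^j C(3,j)(8-j)!
= C(3,0)·8! - C(3,1)·7! + C(3,2)·6! - C(3,3)·5!
= 40320 - 15120 + 2160 - 120
= 27240

27240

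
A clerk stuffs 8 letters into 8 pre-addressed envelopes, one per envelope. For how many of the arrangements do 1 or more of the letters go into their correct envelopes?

Sum C(8,i)·!(8-i) for i = 1..8:
  i=1: C(8,1)·!7 = 8·1854 = 14832
  i=2: C(8,2)·!6 = 28·265 = 7420
  i=3: C(8,3)·!5 = 56·44 = 2464
  i=4: C(8,4)·!4 = 70·9 = 630
  i=5: C(8,5)·!3 = 56·2 = 112
  i=6: C(8,6)·!2 = 28·1 = 28
  i=7: C(8,7)·!1 = 8·0 = 0
  i=8: C(8,8)·!0 = 1·1 = 1
Total = 25487.

25487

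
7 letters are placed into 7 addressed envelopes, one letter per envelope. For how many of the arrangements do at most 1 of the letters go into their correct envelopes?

Sum C(7,i)·!(7-i) for i = 0..1:
  i=0: C(7,0)·!7 = 1·1854 = 1854
  i=1: C(7,1)·!6 = 7·265 = 1855
Total = 3709.

3709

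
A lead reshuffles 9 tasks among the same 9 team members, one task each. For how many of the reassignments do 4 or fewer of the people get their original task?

361541

# with exactly i fixed is C(9,i)·!(9-i); sum over i=0..4:
  i=0: C(9,0)·!9 = 1·133496 = 133496
  i=1: C(9,1)·!8 = 9·14833 = 133497
  i=2: C(9,2)·!7 = 36·1854 = 66744
  i=3: C(9,3)·!6 = 84·265 = 22260
  i=4: C(9,4)·!5 = 126·44 = 5544
Total = 361541.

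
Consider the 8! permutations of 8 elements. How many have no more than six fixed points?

Sum C(8,i)·!(8-i) for i = 0..6:
  i=0: C(8,0)·!8 = 1·14833 = 14833
  i=1: C(8,1)·!7 = 8·1854 = 14832
  i=2: C(8,2)·!6 = 28·265 = 7420
  i=3: C(8,3)·!5 = 56·44 = 2464
  i=4: C(8,4)·!4 = 70·9 = 630
  i=5: C(8,5)·!3 = 56·2 = 112
  i=6: C(8,6)·!2 = 28·1 = 28
Total = 40319.

40319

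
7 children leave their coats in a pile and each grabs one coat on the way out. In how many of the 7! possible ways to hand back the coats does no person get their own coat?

!7 = 7! · Σ_{k=0}^{7} (-1)^k/k!
= 7! - 7!/1! + 7!/2! - 7!/3! + 7!/4! - 7!/5! + 7!/6! - 7!/7!
= 5040 - 5040 + 2520 - 840 + 210 - 42 + 7 - 1
= 1854

1854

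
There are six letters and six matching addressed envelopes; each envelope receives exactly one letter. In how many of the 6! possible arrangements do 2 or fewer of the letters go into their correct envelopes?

Sum C(6,i)·!(6-i) for i = 0..2:
  i=0: C(6,0)·!6 = 1·265 = 265
  i=1: C(6,1)·!5 = 6·44 = 264
  i=2: C(6,2)·!4 = 15·9 = 135
Total = 664.

664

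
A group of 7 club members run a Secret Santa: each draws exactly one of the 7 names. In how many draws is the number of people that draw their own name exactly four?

Pick the 4 fixed positions: C(7,4) = 35 ways.
The other 3 form a derangement: !3 = 2.
Total: 35 × 2 = 70.

70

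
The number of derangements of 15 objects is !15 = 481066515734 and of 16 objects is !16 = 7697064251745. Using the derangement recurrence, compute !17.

130850092279664

!17 = (17-1)·(!16 + !15) = 16·(7697064251745 + 481066515734) = 16·8178130767479 = 130850092279664.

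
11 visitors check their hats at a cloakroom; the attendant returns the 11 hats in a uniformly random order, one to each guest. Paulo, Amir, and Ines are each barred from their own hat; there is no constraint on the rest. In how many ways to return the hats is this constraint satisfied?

Let A_j be the event that the j-th constrained one is fixed. By inclusion-exclusion over the 3 events:
Σ_{j=0}^{3} (-1)^j C(3,j)(11-j)!
= C(3,0)·11! - C(3,1)·10! + C(3,2)·9! - C(3,3)·8!
= 39916800 - 10886400 + 1088640 - 40320
= 30078720

30078720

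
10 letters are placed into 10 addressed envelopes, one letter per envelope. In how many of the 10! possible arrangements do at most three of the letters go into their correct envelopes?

3559886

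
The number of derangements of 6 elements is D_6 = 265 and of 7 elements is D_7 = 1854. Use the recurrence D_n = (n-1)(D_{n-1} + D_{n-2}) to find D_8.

D_8 = (8-1)·(D_7 + D_6) = 7·(1854 + 265) = 7·2119 = 14833.

14833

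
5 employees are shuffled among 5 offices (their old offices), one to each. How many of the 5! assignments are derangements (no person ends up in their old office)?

Recurrence: !5 = 4·(!4 + !3).
!5 = 4·(9 + 2) = 4·11 = 44

44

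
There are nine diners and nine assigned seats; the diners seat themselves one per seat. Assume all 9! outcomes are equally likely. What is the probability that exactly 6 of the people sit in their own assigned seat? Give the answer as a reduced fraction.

1/2160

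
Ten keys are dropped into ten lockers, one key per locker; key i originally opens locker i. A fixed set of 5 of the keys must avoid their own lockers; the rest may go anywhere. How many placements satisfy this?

Inclusion-exclusion on the 5 forbidden self-matches:
Σ_{j=0}^{5} (-1)^j C(5,j)(10-j)!
= C(5,0)·10! - C(5,1)·9! + C(5,2)·8! - C(5,3)·7! + C(5,4)·6! - C(5,5)·5!
= 3628800 - 1814400 + 403200 - 50400 + 3600 - 120
= 2170680

2170680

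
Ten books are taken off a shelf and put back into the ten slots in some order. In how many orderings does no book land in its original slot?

1334961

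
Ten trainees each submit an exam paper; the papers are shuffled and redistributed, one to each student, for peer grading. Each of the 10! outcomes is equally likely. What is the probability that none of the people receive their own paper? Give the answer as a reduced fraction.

16481/44800

Favorable outcomes: !10 = 1334961.
Total outcomes: 10! = 3628800.
Probability = 1334961/3628800 = 16481/44800.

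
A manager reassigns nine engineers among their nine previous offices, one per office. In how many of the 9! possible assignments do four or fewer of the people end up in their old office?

361541

Sum C(9,i)·!(9-i) for i = 0..4:
  i=0: C(9,0)·!9 = 1·133496 = 133496
  i=1: C(9,1)·!8 = 9·14833 = 133497
  i=2: C(9,2)·!7 = 36·1854 = 66744
  i=3: C(9,3)·!6 = 84·265 = 22260
  i=4: C(9,4)·!5 = 126·44 = 5544
Total = 361541.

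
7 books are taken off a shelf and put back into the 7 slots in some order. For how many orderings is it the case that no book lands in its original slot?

Use !n = (n-1)(!(n-1) + !(n-2)).
!7 = 6·(265 + 44) = 6·309 = 1854

1854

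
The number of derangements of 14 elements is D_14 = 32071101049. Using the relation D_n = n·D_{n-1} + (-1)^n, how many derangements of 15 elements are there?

481066515734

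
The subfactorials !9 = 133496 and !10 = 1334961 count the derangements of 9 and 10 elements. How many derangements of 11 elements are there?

!11 = (11-1)·(!10 + !9) = 10·(1334961 + 133496) = 10·1468457 = 14684570.

14684570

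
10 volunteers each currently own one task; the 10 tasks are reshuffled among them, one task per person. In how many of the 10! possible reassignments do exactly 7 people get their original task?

240

Pick the 7 fixed positions: C(10,7) = 120 ways.
The other 3 form a derangement: !3 = 2.
Total: 120 × 2 = 240.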